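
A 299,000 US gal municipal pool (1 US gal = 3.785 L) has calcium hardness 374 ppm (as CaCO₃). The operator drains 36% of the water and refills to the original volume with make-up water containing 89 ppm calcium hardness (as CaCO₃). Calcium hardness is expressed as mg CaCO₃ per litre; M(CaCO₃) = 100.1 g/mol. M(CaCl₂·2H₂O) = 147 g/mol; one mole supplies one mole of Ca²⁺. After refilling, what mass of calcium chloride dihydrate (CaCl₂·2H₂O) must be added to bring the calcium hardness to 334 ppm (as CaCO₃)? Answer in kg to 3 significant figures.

104 kg

Volume: 299,000 US gal × 3.785 L/gal = 1,131,715 L.
After draining 36% and refilling: 374 × 0.64 + 89 × 0.36 = 271.4 ppm.
Deficit to target: 334 − 271.4 = 62.6 mg/L.
As CaCO₃: 62.6 mg/L × 1,131,715 L = 70,850 g; ÷ 100.1 = 707.7 mol Ca²⁺.
Mass: 707.7 × 147 = 104,000 g.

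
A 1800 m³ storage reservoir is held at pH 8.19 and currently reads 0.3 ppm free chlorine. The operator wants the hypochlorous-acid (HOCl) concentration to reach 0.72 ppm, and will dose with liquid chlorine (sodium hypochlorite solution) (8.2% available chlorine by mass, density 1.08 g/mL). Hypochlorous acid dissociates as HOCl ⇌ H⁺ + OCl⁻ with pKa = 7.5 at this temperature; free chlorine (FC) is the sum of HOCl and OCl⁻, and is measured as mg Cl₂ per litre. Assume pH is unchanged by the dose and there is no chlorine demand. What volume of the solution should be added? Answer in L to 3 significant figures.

Volume: 1800 m³ = 1,800,000 L.
[OCl⁻]/[HOCl] = 10^(pH − pKa) = 10^(8.19 − 7.5) = 4.898; fraction as HOCl = 1/(1 + 4.898) = 0.1696.
Free chlorine required for 0.72 ppm HOCl: 0.72 / 0.1696 = 4.246 ppm.
FC to add: 4.246 − 0.3 = 3.946 mg/L as Cl₂.
Cl₂ equivalent: 3.946 mg/L × 1,800,000 L = 7104 g.
Product at 8.2% available Cl: 7104 / 0.082 = 86,630 g.
Volume: 86,630 g ÷ 1.08 g/mL = 80,210 mL.

80.2 L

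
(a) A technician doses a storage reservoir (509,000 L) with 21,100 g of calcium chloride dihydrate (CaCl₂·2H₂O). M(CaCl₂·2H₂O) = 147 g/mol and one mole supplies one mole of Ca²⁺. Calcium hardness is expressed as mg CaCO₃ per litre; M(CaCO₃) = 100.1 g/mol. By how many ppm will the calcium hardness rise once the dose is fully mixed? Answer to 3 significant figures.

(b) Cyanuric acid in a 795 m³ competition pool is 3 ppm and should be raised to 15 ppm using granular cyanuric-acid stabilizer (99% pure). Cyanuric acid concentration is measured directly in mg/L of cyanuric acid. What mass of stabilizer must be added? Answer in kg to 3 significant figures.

(a) 28.2 ppm; (b) 9.64 kg

(a) Moles of Ca²⁺: 21,100 g ÷ 147 g/mol = 143.5 mol.
(a) As CaCO₃: 143.5 mol × 100.1 g/mol = 14,370 g.
(a) Rise: 14,370 g / 509,000 L × 1000 = 28.23 mg/L.

(b) Volume: 795 m³ = 795,000 L.
(b) CYA to add: (15 − 3) = 12 mg/L × 795,000 L = 9540 g cyanuric acid.
(b) At 99% purity: 9540 / 0.99 = 9636 g product.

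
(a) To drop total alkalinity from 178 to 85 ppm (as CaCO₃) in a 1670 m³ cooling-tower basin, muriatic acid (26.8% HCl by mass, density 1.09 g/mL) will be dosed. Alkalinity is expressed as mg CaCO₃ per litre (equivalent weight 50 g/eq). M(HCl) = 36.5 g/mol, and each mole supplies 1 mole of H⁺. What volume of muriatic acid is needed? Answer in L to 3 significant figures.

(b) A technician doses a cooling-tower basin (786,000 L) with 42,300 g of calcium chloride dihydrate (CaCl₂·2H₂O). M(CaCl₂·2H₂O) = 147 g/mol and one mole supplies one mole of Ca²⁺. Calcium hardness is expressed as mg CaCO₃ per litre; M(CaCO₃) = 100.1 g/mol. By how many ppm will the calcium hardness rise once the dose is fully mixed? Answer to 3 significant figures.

(a) 388 L; (b) 36.6 ppm

(a) Volume: 1670 m³ = 1,670,000 L.
(a) Alkalinity to neutralize: (178 − 85) = 93 mg/L as CaCO₃ × 1,670,000 L = 155,300 g as CaCO₃.
(a) Equivalents of H⁺ required: 155,300 ÷ 50 g/eq = 3106 eq = 3106 mol HCl.
(a) Mass of HCl: 3106 × 36.5 = 113,400 g.
(a) Mass of 26.8% solution: 113,400 / 0.268 = 423,000 g.
(a) Volume: 423,000 g ÷ 1.09 g/mL = 388,100 mL.

(b) Moles of Ca²⁺: 42,300 g ÷ 147 g/mol = 287.8 mol.
(b) As CaCO₃: 287.8 mol × 100.1 g/mol = 28,800 g.
(b) Rise: 28,800 g / 786,000 L × 1000 = 36.65 mg/L.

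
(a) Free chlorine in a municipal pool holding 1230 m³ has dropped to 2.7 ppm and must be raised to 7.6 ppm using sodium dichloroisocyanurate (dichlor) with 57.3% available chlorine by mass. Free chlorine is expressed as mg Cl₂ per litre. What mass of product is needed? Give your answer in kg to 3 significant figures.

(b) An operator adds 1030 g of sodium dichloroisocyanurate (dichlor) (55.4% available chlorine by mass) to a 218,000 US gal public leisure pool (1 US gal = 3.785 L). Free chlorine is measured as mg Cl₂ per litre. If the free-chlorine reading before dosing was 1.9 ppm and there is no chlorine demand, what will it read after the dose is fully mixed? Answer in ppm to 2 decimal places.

(a) 10.5 kg; (b) 2.59 ppm

(a) Volume: 1230 m³ = 1,230,000 L.
(a) Chlorine deficit: 7.6 − 2.7 = 4.9 ppm = 4.9 mg/L as Cl₂.
(a) Cl₂ equivalent needed: 4.9 mg/L × 1,230,000 L = 6,027,000 mg = 6027 g.
(a) Product at 57.3% available chlorine: 6027 / 0.573 = 10,520 g.

(b) Volume: 218,000 US gal × 3.785 L/gal = 825,130 L.
(b) Available chlorine delivered: 1030 g × 0.554 = 570.6 g as Cl₂.
(b) Concentration rise: 570.6 g / 825,130 L = 0.6916 mg/L = 0.69 ppm.
(b) Final FC: 1.9 + 0.69 = 2.59 ppm.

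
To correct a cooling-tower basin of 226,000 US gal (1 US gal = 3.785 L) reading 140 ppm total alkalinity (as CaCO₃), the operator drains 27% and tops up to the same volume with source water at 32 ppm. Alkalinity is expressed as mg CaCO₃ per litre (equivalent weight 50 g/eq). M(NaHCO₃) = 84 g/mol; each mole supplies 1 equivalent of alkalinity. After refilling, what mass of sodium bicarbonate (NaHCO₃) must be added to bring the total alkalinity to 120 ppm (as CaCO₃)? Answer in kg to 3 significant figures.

13.2 kg

Volume: 226,000 US gal × 3.785 L/gal = 855,410 L.
After draining 27% and refilling: 140 × 0.73 + 32 × 0.27 = 110.84 ppm.
Deficit to target: 120 − 110.84 = 9.16 mg/L.
As CaCO₃: 9.16 mg/L × 855,410 L = 7836 g; ÷ 50 g/eq ÷ 1 = 156.7 mol NaHCO₃.
Mass: 156.7 × 84 = 13,160 g.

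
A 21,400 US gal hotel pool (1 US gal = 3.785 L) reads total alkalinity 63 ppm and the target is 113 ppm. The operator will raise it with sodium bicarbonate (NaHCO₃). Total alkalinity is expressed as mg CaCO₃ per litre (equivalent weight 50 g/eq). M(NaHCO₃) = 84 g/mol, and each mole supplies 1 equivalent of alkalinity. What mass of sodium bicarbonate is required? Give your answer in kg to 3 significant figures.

6.80 kg

Volume: 21,400 US gal × 3.785 L/gal = 80,999 L.
Alkalinity to add: (113 − 63) = 50 mg/L as CaCO₃ × 80,999 L = 4050 g as CaCO₃.
Equivalents: 4050 g ÷ 50 g/eq = 81 eq.
NaHCO₃ supplies 1 eq per mole → 81 mol.
Mass: 81 mol × 84 g/mol = 6804 g.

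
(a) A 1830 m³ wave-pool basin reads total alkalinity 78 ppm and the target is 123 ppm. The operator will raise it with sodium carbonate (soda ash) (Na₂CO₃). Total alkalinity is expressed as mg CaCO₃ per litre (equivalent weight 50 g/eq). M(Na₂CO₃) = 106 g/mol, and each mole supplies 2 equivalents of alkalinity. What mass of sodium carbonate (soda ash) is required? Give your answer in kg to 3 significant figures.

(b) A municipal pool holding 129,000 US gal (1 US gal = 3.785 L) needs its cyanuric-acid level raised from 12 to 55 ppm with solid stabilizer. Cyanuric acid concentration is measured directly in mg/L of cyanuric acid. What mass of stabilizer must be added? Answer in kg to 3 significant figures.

(a) 87.3 kg; (b) 21.0 kg

(a) Volume: 1830 m³ = 1,830,000 L.
(a) Alkalinity to add: (123 − 78) = 45 mg/L as CaCO₃ × 1,830,000 L = 82,350 g as CaCO₃.
(a) Equivalents: 82,350 g ÷ 50 g/eq = 1647 eq.
(a) Each mole of Na₂CO₃ supplies 2 eq, so 1647 / 2 = 823.5 mol.
(a) Mass: 823.5 mol × 106 g/mol = 87,290 g.

(b) Volume: 129,000 US gal × 3.785 L/gal = 488,265 L.
(b) CYA to add: (55 − 12) = 43 mg/L × 488,265 L = 21,000 g cyanuric acid.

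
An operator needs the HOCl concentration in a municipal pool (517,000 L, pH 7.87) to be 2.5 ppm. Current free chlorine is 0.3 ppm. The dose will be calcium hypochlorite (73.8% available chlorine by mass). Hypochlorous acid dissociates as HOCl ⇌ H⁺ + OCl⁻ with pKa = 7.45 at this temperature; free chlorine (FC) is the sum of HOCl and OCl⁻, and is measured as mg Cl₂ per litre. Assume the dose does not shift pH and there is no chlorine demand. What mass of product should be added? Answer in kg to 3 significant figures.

[OCl⁻]/[HOCl] = 10^(pH − pKa) = 10^(7.87 − 7.45) = 2.63; fraction as HOCl = 1/(1 + 2.63) = 0.2755.
Free chlorine required for 2.5 ppm HOCl: 2.5 / 0.2755 = 9.076 ppm.
FC to add: 9.076 − 0.3 = 8.776 mg/L as Cl₂.
Cl₂ equivalent: 8.776 mg/L × 517,000 L = 4537 g.
Product at 73.8% available Cl: 4537 / 0.738 = 6148 g.

6.15 kg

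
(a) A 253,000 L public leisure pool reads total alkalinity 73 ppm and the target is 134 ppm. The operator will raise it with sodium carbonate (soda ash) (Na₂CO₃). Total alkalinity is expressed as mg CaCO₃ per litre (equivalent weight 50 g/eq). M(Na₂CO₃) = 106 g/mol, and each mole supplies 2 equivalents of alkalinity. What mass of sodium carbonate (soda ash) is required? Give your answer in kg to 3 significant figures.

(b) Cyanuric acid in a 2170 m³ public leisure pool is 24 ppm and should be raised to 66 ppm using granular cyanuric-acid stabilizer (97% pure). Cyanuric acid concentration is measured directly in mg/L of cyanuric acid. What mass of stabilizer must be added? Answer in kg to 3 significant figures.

(a) Alkalinity to add: (134 − 73) = 61 mg/L as CaCO₃ × 253,000 L = 15,430 g as CaCO₃.
(a) Equivalents: 15,430 g ÷ 50 g/eq = 308.7 eq.
(a) Each mole of Na₂CO₃ supplies 2 eq, so 308.7 / 2 = 154.3 mol.
(a) Mass: 154.3 mol × 106 g/mol = 16,360 g.

(b) Volume: 2170 m³ = 2,170,000 L.
(b) CYA to add: (66 − 24) = 42 mg/L × 2,170,000 L = 91,140 g cyanuric acid.
(b) At 97% purity: 91,140 / 0.97 = 93,960 g product.

(a) 16.4 kg; (b) 94.0 kg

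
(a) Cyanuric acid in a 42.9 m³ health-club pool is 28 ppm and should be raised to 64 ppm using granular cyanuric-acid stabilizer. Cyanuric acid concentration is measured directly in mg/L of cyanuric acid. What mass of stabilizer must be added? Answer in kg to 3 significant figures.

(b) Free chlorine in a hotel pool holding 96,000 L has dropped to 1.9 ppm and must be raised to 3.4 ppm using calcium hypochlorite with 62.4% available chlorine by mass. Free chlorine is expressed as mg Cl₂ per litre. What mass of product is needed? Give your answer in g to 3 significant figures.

(a) Volume: 42.9 m³ = 42,900 L.
(a) CYA to add: (64 − 28) = 36 mg/L × 42,900 L = 1544 g cyanuric acid.

(b) Chlorine deficit: 3.4 − 1.9 = 1.5 ppm = 1.5 mg/L as Cl₂.
(b) Cl₂ equivalent needed: 1.5 mg/L × 96,000 L = 144,000 mg = 144 g.
(b) Product at 62.4% available chlorine: 144 / 0.624 = 230.8 g.

(a) 1.54 kg; (b) 231 g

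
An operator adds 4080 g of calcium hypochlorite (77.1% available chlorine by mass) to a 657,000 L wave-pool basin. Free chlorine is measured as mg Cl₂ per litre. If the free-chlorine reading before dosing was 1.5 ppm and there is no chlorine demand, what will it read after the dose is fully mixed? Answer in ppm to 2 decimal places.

Available chlorine delivered: 4080 g × 0.771 = 3146 g as Cl₂.
Concentration rise: 3146 g / 657,000 L = 4.788 mg/L = 4.79 ppm.
Final FC: 1.5 + 4.79 = 6.29 ppm.

6.29 ppm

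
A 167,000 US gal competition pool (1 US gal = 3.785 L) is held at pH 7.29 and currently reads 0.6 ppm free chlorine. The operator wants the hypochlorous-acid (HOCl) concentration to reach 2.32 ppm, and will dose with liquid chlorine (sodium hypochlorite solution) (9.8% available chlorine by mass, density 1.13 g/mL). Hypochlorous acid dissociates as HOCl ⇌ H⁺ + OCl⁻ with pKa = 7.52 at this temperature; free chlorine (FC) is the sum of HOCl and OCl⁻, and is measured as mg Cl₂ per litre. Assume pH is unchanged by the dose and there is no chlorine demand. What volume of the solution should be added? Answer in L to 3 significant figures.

17.6 L

Volume: 167,000 US gal × 3.785 L/gal = 632,095 L.
[OCl⁻]/[HOCl] = 10^(pH − pKa) = 10^(7.29 − 7.52) = 0.5888; fraction as HOCl = 1/(1 + 0.5888) = 0.6294.
Free chlorine required for 2.32 ppm HOCl: 2.32 / 0.6294 = 3.686 ppm.
FC to add: 3.686 − 0.6 = 3.086 mg/L as Cl₂.
Cl₂ equivalent: 3.086 mg/L × 632,095 L = 1951 g.
Product at 9.8% available Cl: 1951 / 0.098 = 19,910 g.
Volume: 19,910 g ÷ 1.13 g/mL = 17,620 mL.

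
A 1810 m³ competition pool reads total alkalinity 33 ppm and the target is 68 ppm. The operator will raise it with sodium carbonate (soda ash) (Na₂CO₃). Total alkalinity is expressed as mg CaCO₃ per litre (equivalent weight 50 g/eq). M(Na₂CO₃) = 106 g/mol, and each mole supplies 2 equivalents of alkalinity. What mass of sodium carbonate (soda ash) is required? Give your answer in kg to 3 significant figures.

67.2 kg

Volume: 1810 m³ = 1,810,000 L.
Alkalinity to add: (68 − 33) = 35 mg/L as CaCO₃ × 1,810,000 L = 63,350 g as CaCO₃.
Equivalents: 63,350 g ÷ 50 g/eq = 1267 eq.
Each mole of Na₂CO₃ supplies 2 eq, so 1267 / 2 = 633.5 mol.
Mass: 633.5 mol × 106 g/mol = 67,150 g.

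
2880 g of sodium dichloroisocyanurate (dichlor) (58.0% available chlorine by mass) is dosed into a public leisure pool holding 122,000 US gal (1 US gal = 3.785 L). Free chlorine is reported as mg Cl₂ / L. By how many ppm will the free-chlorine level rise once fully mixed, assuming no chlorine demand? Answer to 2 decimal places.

3.62 ppm

Volume: 122,000 US gal × 3.785 L/gal = 461,770 L.
Available chlorine delivered: 2880 g × 0.58 = 1670 g as Cl₂.
Concentration rise: 1670 g / 461,770 L = 3.617 mg/L = 3.62 ppm.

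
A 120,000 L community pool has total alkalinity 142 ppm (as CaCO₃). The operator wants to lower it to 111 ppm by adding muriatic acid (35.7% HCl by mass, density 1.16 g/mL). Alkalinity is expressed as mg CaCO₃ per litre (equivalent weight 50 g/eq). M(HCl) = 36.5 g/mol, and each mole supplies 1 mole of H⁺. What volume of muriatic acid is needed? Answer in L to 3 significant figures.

6.56 L

Alkalinity to neutralize: (142 − 111) = 31 mg/L as CaCO₃ × 120,000 L = 3720 g as CaCO₃.
Equivalents of H⁺ required: 3720 ÷ 50 g/eq = 74.4 eq = 74.4 mol HCl.
Mass of HCl: 74.4 × 36.5 = 2716 g.
Mass of 35.7% solution: 2716 / 0.357 = 7607 g.
Volume: 7607 g ÷ 1.16 g/mL = 6558 mL.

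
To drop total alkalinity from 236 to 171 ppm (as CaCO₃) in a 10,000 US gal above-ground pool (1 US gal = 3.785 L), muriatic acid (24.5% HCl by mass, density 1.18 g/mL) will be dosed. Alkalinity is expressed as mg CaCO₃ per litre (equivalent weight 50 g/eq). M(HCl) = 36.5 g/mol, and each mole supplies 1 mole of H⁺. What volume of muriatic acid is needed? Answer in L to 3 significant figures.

Volume: 10,000 US gal × 3.785 L/gal = 37,850 L.
Alkalinity to neutralize: (236 − 171) = 65 mg/L as CaCO₃ × 37,850 L = 2460 g as CaCO₃.
Equivalents of H⁺ required: 2460 ÷ 50 g/eq = 49.2 eq = 49.2 mol HCl.
Mass of HCl: 49.2 × 36.5 = 1796 g.
Mass of 24.5% solution: 1796 / 0.245 = 7331 g.
Volume: 7331 g ÷ 1.18 g/mL = 6212 mL.

6.21 L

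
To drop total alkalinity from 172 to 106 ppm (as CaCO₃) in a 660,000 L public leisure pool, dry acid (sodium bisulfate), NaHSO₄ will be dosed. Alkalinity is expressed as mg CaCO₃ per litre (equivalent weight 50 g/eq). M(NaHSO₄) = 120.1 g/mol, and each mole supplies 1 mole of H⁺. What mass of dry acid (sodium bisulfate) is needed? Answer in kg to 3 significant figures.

105 kg

Alkalinity to neutralize: (172 − 106) = 66 mg/L as CaCO₃ × 660,000 L = 43,560 g as CaCO₃.
Equivalents of H⁺ required: 43,560 ÷ 50 g/eq = 871.2 eq = 871.2 mol NaHSO₄.
Mass of NaHSO₄: 871.2 × 120.1 = 104,600 g.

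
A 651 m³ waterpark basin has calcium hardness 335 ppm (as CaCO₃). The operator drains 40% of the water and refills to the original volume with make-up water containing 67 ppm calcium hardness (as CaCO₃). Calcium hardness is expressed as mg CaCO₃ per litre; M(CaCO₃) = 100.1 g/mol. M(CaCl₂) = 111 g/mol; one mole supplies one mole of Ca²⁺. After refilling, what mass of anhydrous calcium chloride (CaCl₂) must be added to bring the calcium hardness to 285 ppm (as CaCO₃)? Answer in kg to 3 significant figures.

41.3 kg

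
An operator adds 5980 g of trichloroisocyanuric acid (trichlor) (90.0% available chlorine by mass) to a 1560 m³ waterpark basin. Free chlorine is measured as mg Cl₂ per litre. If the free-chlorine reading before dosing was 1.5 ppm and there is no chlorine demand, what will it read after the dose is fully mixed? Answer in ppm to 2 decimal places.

4.95 ppm

Volume: 1560 m³ = 1,560,000 L.
Available chlorine delivered: 5980 g × 0.9 = 5382 g as Cl₂.
Concentration rise: 5382 g / 1,560,000 L = 3.45 mg/L = 3.45 ppm.
Final FC: 1.5 + 3.45 = 4.95 ppm.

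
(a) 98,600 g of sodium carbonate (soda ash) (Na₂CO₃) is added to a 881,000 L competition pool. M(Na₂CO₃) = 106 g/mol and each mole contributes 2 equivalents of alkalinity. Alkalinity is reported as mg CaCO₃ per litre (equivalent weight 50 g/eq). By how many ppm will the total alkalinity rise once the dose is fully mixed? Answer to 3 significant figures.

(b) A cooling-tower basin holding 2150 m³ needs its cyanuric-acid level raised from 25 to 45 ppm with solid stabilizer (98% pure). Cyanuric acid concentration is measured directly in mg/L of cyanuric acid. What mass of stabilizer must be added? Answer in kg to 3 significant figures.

(a) 106 ppm; (b) 43.9 kg

(a) Moles of Na₂CO₃: 98,600 g ÷ 106 g/mol = 930.2 mol → 1860 eq of alkalinity.
(a) As CaCO₃: 1860 eq × 50 g/eq = 93,020 g.
(a) Rise: 93,020 g / 881,000 L × 1000 = 105.6 mg/L.

(b) Volume: 2150 m³ = 2,150,000 L.
(b) CYA to add: (45 − 25) = 20 mg/L × 2,150,000 L = 43,000 g cyanuric acid.
(b) At 98% purity: 43,000 / 0.98 = 43,880 g product.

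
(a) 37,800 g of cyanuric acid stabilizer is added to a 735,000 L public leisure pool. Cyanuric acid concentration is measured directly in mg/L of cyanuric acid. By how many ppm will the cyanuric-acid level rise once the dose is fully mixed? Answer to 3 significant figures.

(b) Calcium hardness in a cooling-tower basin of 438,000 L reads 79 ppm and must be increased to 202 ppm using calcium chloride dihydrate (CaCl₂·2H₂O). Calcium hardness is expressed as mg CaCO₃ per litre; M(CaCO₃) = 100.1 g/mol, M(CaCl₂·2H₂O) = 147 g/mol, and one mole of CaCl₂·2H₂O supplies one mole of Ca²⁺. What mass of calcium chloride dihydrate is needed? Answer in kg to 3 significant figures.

(a) 51.4 ppm; (b) 79.1 kg

(a) Rise: 37,800 g / 735,000 L × 1000 = 51.43 mg/L.

(b) Hardness to add: (202 − 79) = 123 mg/L as CaCO₃ × 438,000 L = 53,870 g as CaCO₃.
(b) Moles of Ca²⁺ (1 mol Ca²⁺ ≡ 1 mol CaCO₃): 53,870 / 100.1 g/mol = 538.2 mol.
(b) Mass of CaCl₂·2H₂O: 538.2 × 147 = 79,120 g.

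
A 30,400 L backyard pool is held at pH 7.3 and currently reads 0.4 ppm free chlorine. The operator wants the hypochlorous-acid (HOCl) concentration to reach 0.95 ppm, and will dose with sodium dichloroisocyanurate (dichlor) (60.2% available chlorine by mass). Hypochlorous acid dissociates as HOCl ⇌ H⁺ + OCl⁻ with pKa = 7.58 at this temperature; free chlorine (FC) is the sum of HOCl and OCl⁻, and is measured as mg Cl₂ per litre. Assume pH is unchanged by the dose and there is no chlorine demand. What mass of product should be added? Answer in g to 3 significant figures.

53.0 g

[OCl⁻]/[HOCl] = 10^(pH − pKa) = 10^(7.3 − 7.58) = 0.5248; fraction as HOCl = 1/(1 + 0.5248) = 0.6558.
Free chlorine required for 0.95 ppm HOCl: 0.95 / 0.6558 = 1.449 ppm.
FC to add: 1.449 − 0.4 = 1.049 mg/L as Cl₂.
Cl₂ equivalent: 1.049 mg/L × 30,400 L = 31.88 g.
Product at 60.2% available Cl: 31.88 / 0.602 = 52.95 g.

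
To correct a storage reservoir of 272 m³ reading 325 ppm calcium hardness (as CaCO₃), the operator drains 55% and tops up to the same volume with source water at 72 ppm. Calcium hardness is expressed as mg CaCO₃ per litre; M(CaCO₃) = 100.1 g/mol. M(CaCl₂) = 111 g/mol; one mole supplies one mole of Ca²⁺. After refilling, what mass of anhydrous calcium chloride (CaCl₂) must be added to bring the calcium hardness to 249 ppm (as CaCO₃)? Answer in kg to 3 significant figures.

Volume: 272 m³ = 272,000 L.
After draining 55% and refilling: 325 × 0.45 + 72 × 0.55 = 185.85 ppm.
Deficit to target: 249 − 185.85 = 63.15 mg/L.
As CaCO₃: 63.15 mg/L × 272,000 L = 17,180 g; ÷ 100.1 = 171.6 mol Ca²⁺.
Mass: 171.6 × 111 = 19,050 g.

19.0 kg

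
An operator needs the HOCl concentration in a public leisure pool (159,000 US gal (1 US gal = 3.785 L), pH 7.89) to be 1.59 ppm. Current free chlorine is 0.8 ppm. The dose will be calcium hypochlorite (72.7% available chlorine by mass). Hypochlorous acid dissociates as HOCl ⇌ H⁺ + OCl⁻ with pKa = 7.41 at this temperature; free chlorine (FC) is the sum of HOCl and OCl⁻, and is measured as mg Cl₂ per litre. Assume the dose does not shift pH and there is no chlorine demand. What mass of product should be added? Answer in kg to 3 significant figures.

4.63 kg

Volume: 159,000 US gal × 3.785 L/gal = 601,815 L.
[OCl⁻]/[HOCl] = 10^(pH − pKa) = 10^(7.89 − 7.41) = 3.02; fraction as HOCl = 1/(1 + 3.02) = 0.2488.
Free chlorine required for 1.59 ppm HOCl: 1.59 / 0.2488 = 6.392 ppm.
FC to add: 6.392 − 0.8 = 5.592 mg/L as Cl₂.
Cl₂ equivalent: 5.592 mg/L × 601,815 L = 3365 g.
Product at 72.7% available Cl: 3365 / 0.727 = 4629 g.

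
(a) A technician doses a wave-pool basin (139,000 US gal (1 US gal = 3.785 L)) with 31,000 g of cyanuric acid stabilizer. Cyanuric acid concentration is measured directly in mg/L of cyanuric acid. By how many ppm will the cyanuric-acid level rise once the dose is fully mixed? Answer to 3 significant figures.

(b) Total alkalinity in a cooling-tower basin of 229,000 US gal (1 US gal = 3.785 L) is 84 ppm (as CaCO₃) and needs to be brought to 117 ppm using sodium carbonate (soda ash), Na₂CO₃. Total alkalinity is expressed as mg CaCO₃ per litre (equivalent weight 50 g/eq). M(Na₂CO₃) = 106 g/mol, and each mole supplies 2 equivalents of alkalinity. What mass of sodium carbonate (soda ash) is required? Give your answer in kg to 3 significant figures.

(a) 58.9 ppm; (b) 30.3 kg

(a) Volume: 139,000 US gal × 3.785 L/gal = 526,115 L.
(a) Rise: 31,000 g / 526,115 L × 1000 = 58.92 mg/L.

(b) Volume: 229,000 US gal × 3.785 L/gal = 866,765 L.
(b) Alkalinity to add: (117 − 84) = 33 mg/L as CaCO₃ × 866,765 L = 28,600 g as CaCO₃.
(b) Equivalents: 28,600 g ÷ 50 g/eq = 572.1 eq.
(b) Each mole of Na₂CO₃ supplies 2 eq, so 572.1 / 2 = 286 mol.
(b) Mass: 286 mol × 106 g/mol = 30,320 g.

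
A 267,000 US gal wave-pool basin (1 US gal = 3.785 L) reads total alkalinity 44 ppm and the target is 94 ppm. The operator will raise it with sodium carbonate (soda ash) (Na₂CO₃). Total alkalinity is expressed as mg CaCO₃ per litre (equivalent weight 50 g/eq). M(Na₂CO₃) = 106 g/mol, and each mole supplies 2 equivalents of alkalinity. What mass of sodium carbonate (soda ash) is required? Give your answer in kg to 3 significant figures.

Volume: 267,000 US gal × 3.785 L/gal = 1,010,595 L.
Alkalinity to add: (94 − 44) = 50 mg/L as CaCO₃ × 1,010,595 L = 50,530 g as CaCO₃.
Equivalents: 50,530 g ÷ 50 g/eq = 1011 eq.
Each mole of Na₂CO₃ supplies 2 eq, so 1011 / 2 = 505.3 mol.
Mass: 505.3 mol × 106 g/mol = 53,560 g.

53.6 kg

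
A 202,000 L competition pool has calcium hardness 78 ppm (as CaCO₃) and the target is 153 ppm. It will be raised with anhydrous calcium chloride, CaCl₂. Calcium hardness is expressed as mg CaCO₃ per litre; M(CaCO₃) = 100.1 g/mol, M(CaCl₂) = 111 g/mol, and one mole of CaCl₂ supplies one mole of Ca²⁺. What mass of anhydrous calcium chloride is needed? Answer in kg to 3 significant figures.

16.8 kg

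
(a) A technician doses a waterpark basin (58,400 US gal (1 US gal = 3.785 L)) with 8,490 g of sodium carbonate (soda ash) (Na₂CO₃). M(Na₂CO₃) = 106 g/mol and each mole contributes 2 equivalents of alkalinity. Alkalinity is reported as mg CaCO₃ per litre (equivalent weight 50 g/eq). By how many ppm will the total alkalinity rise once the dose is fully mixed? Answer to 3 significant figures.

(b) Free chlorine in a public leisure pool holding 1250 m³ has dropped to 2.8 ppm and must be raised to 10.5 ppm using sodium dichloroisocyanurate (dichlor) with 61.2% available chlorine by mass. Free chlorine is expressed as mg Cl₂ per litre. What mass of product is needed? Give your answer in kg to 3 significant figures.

(a) 36.2 ppm; (b) 15.7 kg

(a) Volume: 58,400 US gal × 3.785 L/gal = 221,044 L.
(a) Moles of Na₂CO₃: 8,490 g ÷ 106 g/mol = 80.09 mol → 160.2 eq of alkalinity.
(a) As CaCO₃: 160.2 eq × 50 g/eq = 8009 g.
(a) Rise: 8009 g / 221,044 L × 1000 = 36.23 mg/L.

(b) Volume: 1250 m³ = 1,250,000 L.
(b) Chlorine deficit: 10.5 − 2.8 = 7.7 ppm = 7.7 mg/L as Cl₂.
(b) Cl₂ equivalent needed: 7.7 mg/L × 1,250,000 L = 9,625,000 mg = 9625 g.
(b) Product at 61.2% available chlorine: 9625 / 0.612 = 15,730 g.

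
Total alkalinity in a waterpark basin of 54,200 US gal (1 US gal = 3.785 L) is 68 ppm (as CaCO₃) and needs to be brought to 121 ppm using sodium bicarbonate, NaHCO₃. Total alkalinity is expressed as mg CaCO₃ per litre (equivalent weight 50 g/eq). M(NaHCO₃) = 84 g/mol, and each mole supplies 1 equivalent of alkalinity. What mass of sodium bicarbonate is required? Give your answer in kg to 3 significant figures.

18.3 kg

Volume: 54,200 US gal × 3.785 L/gal = 205,147 L.
Alkalinity to add: (121 − 68) = 53 mg/L as CaCO₃ × 205,147 L = 10,870 g as CaCO₃.
Equivalents: 10,870 g ÷ 50 g/eq = 217.5 eq.
NaHCO₃ supplies 1 eq per mole → 217.5 mol.
Mass: 217.5 mol × 84 g/mol = 18,270 g.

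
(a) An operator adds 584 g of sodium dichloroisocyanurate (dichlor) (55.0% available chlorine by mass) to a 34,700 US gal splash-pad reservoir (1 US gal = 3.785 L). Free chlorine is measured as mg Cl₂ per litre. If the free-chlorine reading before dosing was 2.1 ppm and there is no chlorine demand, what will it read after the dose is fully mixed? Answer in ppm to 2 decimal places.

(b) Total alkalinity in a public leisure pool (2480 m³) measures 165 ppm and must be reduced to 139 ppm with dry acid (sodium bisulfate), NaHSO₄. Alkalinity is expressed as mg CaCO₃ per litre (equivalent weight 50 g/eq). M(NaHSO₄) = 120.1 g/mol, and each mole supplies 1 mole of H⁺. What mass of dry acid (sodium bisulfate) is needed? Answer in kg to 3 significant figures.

(a) 4.55 ppm; (b) 155 kg

(a) Volume: 34,700 US gal × 3.785 L/gal = 131,340 L.
(a) Available chlorine delivered: 584 g × 0.55 = 321.2 g as Cl₂.
(a) Concentration rise: 321.2 g / 131,340 L = 2.446 mg/L = 2.45 ppm.
(a) Final FC: 2.1 + 2.45 = 4.55 ppm.

(b) Volume: 2480 m³ = 2,480,000 L.
(b) Alkalinity to neutralize: (165 − 139) = 26 mg/L as CaCO₃ × 2,480,000 L = 64,480 g as CaCO₃.
(b) Equivalents of H⁺ required: 64,480 ÷ 50 g/eq = 1290 eq = 1290 mol NaHSO₄.
(b) Mass of NaHSO₄: 1290 × 120.1 = 154,900 g.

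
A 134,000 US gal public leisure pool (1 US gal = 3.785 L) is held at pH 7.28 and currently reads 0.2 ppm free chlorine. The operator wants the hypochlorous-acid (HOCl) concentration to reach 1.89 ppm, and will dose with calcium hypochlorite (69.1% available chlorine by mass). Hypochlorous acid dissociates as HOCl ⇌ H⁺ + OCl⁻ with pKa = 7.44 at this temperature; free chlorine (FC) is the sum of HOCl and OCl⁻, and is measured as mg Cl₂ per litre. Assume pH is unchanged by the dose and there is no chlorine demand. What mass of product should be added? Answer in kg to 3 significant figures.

2.20 kg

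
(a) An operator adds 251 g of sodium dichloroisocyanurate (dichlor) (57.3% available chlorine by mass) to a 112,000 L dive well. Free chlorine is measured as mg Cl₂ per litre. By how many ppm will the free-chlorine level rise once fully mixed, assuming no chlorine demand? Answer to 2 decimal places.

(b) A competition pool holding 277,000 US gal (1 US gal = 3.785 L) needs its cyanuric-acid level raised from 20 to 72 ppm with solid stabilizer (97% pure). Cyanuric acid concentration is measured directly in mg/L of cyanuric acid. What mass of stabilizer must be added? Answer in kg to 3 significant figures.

(a) 1.28 ppm; (b) 56.2 kg

(a) Available chlorine delivered: 251 g × 0.573 = 143.8 g as Cl₂.
(a) Concentration rise: 143.8 g / 112,000 L = 1.284 mg/L = 1.28 ppm.

(b) Volume: 277,000 US gal × 3.785 L/gal = 1,048,445 L.
(b) CYA to add: (72 − 20) = 52 mg/L × 1,048,445 L = 54,520 g cyanuric acid.
(b) At 97% purity: 54,520 / 0.97 = 56,210 g product.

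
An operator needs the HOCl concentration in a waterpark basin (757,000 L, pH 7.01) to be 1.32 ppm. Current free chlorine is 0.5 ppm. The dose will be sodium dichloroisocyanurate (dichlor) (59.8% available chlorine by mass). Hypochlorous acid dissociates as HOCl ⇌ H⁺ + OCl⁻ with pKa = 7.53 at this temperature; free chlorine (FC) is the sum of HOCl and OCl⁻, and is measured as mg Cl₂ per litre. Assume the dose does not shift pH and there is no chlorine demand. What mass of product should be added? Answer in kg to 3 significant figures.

[OCl⁻]/[HOCl] = 10^(pH − pKa) = 10^(7.01 − 7.53) = 0.302; fraction as HOCl = 1/(1 + 0.302) = 0.7681.
Free chlorine required for 1.32 ppm HOCl: 1.32 / 0.7681 = 1.719 ppm.
FC to add: 1.719 − 0.5 = 1.219 mg/L as Cl₂.
Cl₂ equivalent: 1.219 mg/L × 757,000 L = 922.5 g.
Product at 59.8% available Cl: 922.5 / 0.598 = 1543 g.

1.54 kg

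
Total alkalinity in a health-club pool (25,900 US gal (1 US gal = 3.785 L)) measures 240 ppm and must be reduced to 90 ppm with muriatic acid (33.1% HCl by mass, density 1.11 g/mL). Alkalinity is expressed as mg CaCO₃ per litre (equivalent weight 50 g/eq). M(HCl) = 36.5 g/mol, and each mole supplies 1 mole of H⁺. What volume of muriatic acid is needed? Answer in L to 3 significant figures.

Volume: 25,900 US gal × 3.785 L/gal = 98,032 L.
Alkalinity to neutralize: (240 − 90) = 150 mg/L as CaCO₃ × 98,032 L = 14,700 g as CaCO₃.
Equivalents of H⁺ required: 14,700 ÷ 50 g/eq = 294.1 eq = 294.1 mol HCl.
Mass of HCl: 294.1 × 36.5 = 10,730 g.
Mass of 33.1% solution: 10,730 / 0.331 = 32,430 g.
Volume: 32,430 g ÷ 1.11 g/mL = 29,220 mL.

29.2 L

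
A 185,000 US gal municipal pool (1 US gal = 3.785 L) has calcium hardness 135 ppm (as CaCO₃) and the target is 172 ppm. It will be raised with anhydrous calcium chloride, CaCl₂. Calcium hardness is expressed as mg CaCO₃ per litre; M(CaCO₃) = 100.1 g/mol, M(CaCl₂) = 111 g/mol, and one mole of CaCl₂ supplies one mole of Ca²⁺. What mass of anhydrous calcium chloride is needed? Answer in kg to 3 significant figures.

Volume: 185,000 US gal × 3.785 L/gal = 700,225 L.
Hardness to add: (172 − 135) = 37 mg/L as CaCO₃ × 700,225 L = 25,910 g as CaCO₃.
Moles of Ca²⁺ (1 mol Ca²⁺ ≡ 1 mol CaCO₃): 25,910 / 100.1 g/mol = 258.8 mol.
Mass of CaCl₂: 258.8 × 111 = 28,730 g.

28.7 kg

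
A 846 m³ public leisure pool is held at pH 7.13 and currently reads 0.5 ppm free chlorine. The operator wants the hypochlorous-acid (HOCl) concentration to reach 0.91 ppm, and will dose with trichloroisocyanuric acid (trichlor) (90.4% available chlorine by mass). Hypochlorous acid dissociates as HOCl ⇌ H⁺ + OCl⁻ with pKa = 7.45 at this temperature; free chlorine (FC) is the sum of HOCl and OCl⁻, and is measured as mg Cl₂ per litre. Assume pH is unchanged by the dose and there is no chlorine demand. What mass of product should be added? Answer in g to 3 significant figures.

791 g

Volume: 846 m³ = 846,000 L.
[OCl⁻]/[HOCl] = 10^(pH − pKa) = 10^(7.13 − 7.45) = 0.4786; fraction as HOCl = 1/(1 + 0.4786) = 0.6763.
Free chlorine required for 0.91 ppm HOCl: 0.91 / 0.6763 = 1.346 ppm.
FC to add: 1.346 − 0.5 = 0.8456 mg/L as Cl₂.
Cl₂ equivalent: 0.8456 mg/L × 846,000 L = 715.3 g.
Product at 90.4% available Cl: 715.3 / 0.904 = 791.3 g.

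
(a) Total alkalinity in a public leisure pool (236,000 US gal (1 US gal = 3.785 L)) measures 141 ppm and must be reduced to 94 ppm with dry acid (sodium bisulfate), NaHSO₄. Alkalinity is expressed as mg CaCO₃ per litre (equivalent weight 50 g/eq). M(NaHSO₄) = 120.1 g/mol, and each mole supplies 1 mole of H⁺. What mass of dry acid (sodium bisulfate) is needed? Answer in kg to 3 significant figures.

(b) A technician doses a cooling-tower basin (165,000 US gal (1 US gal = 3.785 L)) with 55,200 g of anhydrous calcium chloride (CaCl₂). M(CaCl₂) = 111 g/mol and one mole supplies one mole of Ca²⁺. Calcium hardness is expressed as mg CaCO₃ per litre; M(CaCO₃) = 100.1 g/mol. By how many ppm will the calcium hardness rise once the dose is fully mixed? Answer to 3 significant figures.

(a) Volume: 236,000 US gal × 3.785 L/gal = 893,260 L.
(a) Alkalinity to neutralize: (141 − 94) = 47 mg/L as CaCO₃ × 893,260 L = 41,980 g as CaCO₃.
(a) Equivalents of H⁺ required: 41,980 ÷ 50 g/eq = 839.7 eq = 839.7 mol NaHSO₄.
(a) Mass of NaHSO₄: 839.7 × 120.1 = 100,800 g.

(b) Volume: 165,000 US gal × 3.785 L/gal = 624,525 L.
(b) Moles of Ca²⁺: 55,200 g ÷ 111 g/mol = 497.3 mol.
(b) As CaCO₃: 497.3 mol × 100.1 g/mol = 49,780 g.
(b) Rise: 49,780 g / 624,525 L × 1000 = 79.71 mg/L.

(a) 101 kg; (b) 79.7 ppm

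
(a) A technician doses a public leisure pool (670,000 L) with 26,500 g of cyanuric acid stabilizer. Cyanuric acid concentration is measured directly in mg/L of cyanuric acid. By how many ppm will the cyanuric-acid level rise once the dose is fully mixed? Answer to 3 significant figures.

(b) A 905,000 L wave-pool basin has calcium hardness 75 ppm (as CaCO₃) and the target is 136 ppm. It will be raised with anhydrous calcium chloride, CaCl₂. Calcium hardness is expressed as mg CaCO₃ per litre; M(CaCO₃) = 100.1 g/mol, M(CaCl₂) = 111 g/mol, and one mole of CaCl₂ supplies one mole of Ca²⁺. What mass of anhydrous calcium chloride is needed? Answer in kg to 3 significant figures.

(a) Rise: 26,500 g / 670,000 L × 1000 = 39.55 mg/L.

(b) Hardness to add: (136 − 75) = 61 mg/L as CaCO₃ × 905,000 L = 55,200 g as CaCO₃.
(b) Moles of Ca²⁺ (1 mol Ca²⁺ ≡ 1 mol CaCO₃): 55,200 / 100.1 g/mol = 551.5 mol.
(b) Mass of CaCl₂: 551.5 × 111 = 61,220 g.

(a) 39.6 ppm; (b) 61.2 kg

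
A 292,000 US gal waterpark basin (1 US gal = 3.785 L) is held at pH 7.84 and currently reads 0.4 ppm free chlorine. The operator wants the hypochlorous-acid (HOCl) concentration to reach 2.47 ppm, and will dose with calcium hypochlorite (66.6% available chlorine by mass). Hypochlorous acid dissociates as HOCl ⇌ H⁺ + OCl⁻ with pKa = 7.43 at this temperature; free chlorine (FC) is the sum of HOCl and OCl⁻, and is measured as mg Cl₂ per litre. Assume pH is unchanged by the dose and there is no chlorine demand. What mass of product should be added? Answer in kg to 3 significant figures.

14.0 kg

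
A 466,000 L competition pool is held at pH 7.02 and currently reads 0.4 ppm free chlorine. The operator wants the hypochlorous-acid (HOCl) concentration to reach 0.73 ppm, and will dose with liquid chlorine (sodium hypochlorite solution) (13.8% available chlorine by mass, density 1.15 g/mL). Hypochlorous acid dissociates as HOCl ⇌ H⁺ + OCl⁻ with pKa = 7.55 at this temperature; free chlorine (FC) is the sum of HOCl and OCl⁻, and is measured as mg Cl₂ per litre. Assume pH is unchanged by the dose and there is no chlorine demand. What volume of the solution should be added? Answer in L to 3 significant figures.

1.60 L

[OCl⁻]/[HOCl] = 10^(pH − pKa) = 10^(7.02 − 7.55) = 0.2951; fraction as HOCl = 1/(1 + 0.2951) = 0.7721.
Free chlorine required for 0.73 ppm HOCl: 0.73 / 0.7721 = 0.9454 ppm.
FC to add: 0.9454 − 0.4 = 0.5454 mg/L as Cl₂.
Cl₂ equivalent: 0.5454 mg/L × 466,000 L = 254.2 g.
Product at 13.8% available Cl: 254.2 / 0.138 = 1842 g.
Volume: 1842 g ÷ 1.15 g/mL = 1602 mL.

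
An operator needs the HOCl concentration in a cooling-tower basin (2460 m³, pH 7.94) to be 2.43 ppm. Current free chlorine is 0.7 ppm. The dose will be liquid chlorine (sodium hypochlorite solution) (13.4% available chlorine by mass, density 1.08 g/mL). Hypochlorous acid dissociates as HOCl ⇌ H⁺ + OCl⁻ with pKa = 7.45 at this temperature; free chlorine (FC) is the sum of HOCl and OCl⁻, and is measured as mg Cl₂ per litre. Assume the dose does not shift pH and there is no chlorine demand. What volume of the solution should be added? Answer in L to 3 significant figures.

Volume: 2460 m³ = 2,460,000 L.
[OCl⁻]/[HOCl] = 10^(pH − pKa) = 10^(7.94 − 7.45) = 3.09; fraction as HOCl = 1/(1 + 3.09) = 0.2445.
Free chlorine required for 2.43 ppm HOCl: 2.43 / 0.2445 = 9.939 ppm.
FC to add: 9.939 − 0.7 = 9.239 mg/L as Cl₂.
Cl₂ equivalent: 9.239 mg/L × 2,460,000 L = 22,730 g.
Product at 13.4% available Cl: 22,730 / 0.134 = 169,600 g.
Volume: 169,600 g ÷ 1.08 g/mL = 157,100 mL.

157 L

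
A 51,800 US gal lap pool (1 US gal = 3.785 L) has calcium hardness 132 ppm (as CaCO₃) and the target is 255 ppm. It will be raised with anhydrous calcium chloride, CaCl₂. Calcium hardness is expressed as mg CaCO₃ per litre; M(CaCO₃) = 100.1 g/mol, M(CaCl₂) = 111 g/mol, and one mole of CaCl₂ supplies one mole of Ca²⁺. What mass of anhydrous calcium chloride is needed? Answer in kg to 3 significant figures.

Volume: 51,800 US gal × 3.785 L/gal = 196,063 L.
Hardness to add: (255 − 132) = 123 mg/L as CaCO₃ × 196,063 L = 24,120 g as CaCO₃.
Moles of Ca²⁺ (1 mol Ca²⁺ ≡ 1 mol CaCO₃): 24,120 / 100.1 g/mol = 240.9 mol.
Mass of CaCl₂: 240.9 × 111 = 26,740 g.

26.7 kg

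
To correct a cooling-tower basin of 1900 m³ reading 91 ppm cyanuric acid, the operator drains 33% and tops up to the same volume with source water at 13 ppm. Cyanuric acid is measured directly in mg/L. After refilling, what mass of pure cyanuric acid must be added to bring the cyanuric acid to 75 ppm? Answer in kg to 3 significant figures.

18.5 kg

Volume: 1900 m³ = 1,900,000 L.
After draining 33% and refilling: 91 × 0.67 + 13 × 0.33 = 65.26 ppm.
Deficit to target: 75 − 65.26 = 9.74 mg/L.
Mass: 9.74 mg/L × 1,900,000 L = 18,510 g cyanuric acid.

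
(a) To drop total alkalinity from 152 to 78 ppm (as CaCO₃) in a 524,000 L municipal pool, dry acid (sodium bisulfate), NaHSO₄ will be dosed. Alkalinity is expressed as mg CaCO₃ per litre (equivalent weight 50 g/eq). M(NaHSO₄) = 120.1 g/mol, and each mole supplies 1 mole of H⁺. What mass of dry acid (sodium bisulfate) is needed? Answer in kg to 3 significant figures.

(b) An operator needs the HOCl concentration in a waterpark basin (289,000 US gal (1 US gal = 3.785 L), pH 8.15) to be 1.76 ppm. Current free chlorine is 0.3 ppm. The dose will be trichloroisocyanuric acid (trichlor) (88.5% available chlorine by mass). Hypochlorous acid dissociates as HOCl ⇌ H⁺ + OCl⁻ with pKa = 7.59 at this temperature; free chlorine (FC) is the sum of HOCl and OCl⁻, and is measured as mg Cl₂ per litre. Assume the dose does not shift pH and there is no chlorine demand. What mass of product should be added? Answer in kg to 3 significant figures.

(a) Alkalinity to neutralize: (152 − 78) = 74 mg/L as CaCO₃ × 524,000 L = 38,780 g as CaCO₃.
(a) Equivalents of H⁺ required: 38,780 ÷ 50 g/eq = 775.5 eq = 775.5 mol NaHSO₄.
(a) Mass of NaHSO₄: 775.5 × 120.1 = 93,140 g.

(b) Volume: 289,000 US gal × 3.785 L/gal = 1,093,865 L.
(b) [OCl⁻]/[HOCl] = 10^(pH − pKa) = 10^(8.15 − 7.59) = 3.631; fraction as HOCl = 1/(1 + 3.631) = 0.2159.
(b) Free chlorine required for 1.76 ppm HOCl: 1.76 / 0.2159 = 8.15 ppm.
(b) FC to add: 8.15 − 0.3 = 7.85 mg/L as Cl₂.
(b) Cl₂ equivalent: 7.85 mg/L × 1,093,865 L = 8587 g.
(b) Product at 88.5% available Cl: 8587 / 0.885 = 9703 g.

(a) 93.1 kg; (b) 9.70 kg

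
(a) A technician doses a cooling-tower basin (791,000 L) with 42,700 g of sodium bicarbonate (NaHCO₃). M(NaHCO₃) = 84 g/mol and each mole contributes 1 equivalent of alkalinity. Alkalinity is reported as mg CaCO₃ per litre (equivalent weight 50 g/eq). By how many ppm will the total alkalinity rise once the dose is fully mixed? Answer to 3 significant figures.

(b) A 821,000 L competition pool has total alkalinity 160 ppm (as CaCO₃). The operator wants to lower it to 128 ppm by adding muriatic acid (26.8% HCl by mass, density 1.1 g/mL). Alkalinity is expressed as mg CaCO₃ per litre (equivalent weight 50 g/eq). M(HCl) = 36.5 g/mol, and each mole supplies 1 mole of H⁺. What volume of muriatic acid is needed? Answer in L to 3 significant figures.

(a) Moles of NaHCO₃: 42,700 g ÷ 84 g/mol = 508.3 mol → 508.3 eq of alkalinity.
(a) As CaCO₃: 508.3 eq × 50 g/eq = 25,420 g.
(a) Rise: 25,420 g / 791,000 L × 1000 = 32.13 mg/L.

(b) Alkalinity to neutralize: (160 − 128) = 32 mg/L as CaCO₃ × 821,000 L = 26,270 g as CaCO₃.
(b) Equivalents of H⁺ required: 26,270 ÷ 50 g/eq = 525.4 eq = 525.4 mol HCl.
(b) Mass of HCl: 525.4 × 36.5 = 19,180 g.
(b) Mass of 26.8% solution: 19,180 / 0.268 = 71,560 g.
(b) Volume: 71,560 g ÷ 1.1 g/mL = 65,060 mL.

(a) 32.1 ppm; (b) 65.1 L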